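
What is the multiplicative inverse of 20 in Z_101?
Since 101 is prime, by Fermat 20^(-1) ≡ 20^{99} ≡ 96 (mod 101). Verify: 20 × 96 = 1920 ≡ 1 (mod 101)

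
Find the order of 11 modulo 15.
Powers of 11 mod 15: 11^1≡11, 11^2≡1. So the order of 11 is 2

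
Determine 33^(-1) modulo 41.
Since 41 is prime, by Fermat 33^(-1) ≡ 33^{39} ≡ 5 mod 41. Verify: 33 × 5 = 165 ≡ 1 mod 41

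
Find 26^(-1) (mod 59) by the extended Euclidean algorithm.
Extended GCD: 26(25) + 59(-11) = 1. So 26^(-1) ≡ 25 (mod 59). Verify: 26 × 25 = 650 ≡ 1 (mod 59)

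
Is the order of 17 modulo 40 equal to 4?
Powers of 17 mod 40: 17^1≡17, 17^2≡9, 17^3≡33, 17^4≡1. First k with 17^k≡1 is k=4. Yes, ord_40(17) = 4.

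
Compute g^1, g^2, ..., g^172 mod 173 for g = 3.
3^1, 3^2, ..., 3^{172} mod 173: [3, 9, 27, 81, 70, 37, 111, 160, 134, 56, 168, 158, 128, 38, 114, 169, 161, 137, 65, 22, 66, 25, 75, 52, 156, 122, 20, 60, 7, 21, 63, 16, 48, 144, 86, 85, 82, 73, 46, 138, 68, 31, 93, 106, 145, 89, 94, 109, 154, 116, 2, 6, 18, 54, 162, 140, 74, 49, 147, 95, 112, 163, 143, 83, 76, 55, 165, 149, 101, 130, 44, 132, 50, 150, 104, 139, 71, 40, 120, 14, 42, 126, 32, 96, 115, 172, 170, 164, 146, 92, 103, 136, 62, 13, 39, 117, 5, 15, 45, 135, 59, 4, 12, 36, 108, 151, 107, 148, 98, 121, 17, 51, 153, 113, 166, 152, 110, 157, 125, 29, 87, 88, 91, 100, 127, 35, 105, 142, 80, 67, 28, 84, 79, 64, 19, 57, 171, 167, 155, 119, 11, 33, 99, 124, 26, 78, 61, 10, 30, 90, 97, 118, 8, 24, 72, 43, 129, 41, 123, 23, 69, 34, 102, 133, 53, 159, 131, 47, 141, 77, 58, 1]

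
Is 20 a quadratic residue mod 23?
By Euler's criterion: 20^{11} ≡ 22 (mod 23). Since this equals -1 (≡ 22), 20 is not a QR.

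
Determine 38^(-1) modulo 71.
Since 71 is prime, by Fermat 38^(-1) ≡ 38^{69} ≡ 43 mod 71. Verify: 38 × 43 = 1634 ≡ 1 mod 71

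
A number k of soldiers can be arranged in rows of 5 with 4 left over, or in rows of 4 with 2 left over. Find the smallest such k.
M = 5 × 4 = 20. M₁ = 4, y₁ ≡ 4 (mod 5). M₂ = 5, y₂ ≡ 1 (mod 4). k = 4×4×4 + 2×5×1 ≡ 14 (mod 20)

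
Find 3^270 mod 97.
Using Fermat: 3^{96} ≡ 1 mod 97. 270 ≡ 78 mod 96. So 3^{270} ≡ 3^{78} ≡ 47 mod 97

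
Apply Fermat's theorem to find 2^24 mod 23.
By Fermat: 2^{22} ≡ 1 mod 23. So 2^{24} = 2^{22} · 2^{2} ≡ 2^{2} ≡ 4 mod 23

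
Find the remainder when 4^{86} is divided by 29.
By Fermat: 4^{28} ≡ 1 (mod 29). 86 = 3×28 + 2. So 4^{86} ≡ 4^{2} ≡ 16 (mod 29)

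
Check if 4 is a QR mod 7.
By Euler's criterion: 4^{3} ≡ 1 (mod 7). Since this equals 1, 4 is a QR.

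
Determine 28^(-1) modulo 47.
Since 47 is prime, by Fermat 28^(-1) ≡ 28^{45} ≡ 42 mod 47. Verify: 28 × 42 = 1176 ≡ 1 mod 47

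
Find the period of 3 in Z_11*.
Powers of 3 mod 11: 3^1≡3, 3^2≡9, 3^3≡5, 3^4≡4, 3^5≡1. Order = 5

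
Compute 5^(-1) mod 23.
Since 23 is prime, by Fermat 5^(-1) ≡ 5^{21} ≡ 14 mod 23. Verify: 5 × 14 = 70 ≡ 1 mod 23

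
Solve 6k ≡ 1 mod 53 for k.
Since 53 is prime, by Fermat 6^(-1) ≡ 6^{51} ≡ 9 mod 53. Verify: 6 × 9 = 54 ≡ 1 mod 53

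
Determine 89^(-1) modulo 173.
Since 173 is prime, by Fermat 89^(-1) ≡ 89^{171} ≡ 35 mod 173. Verify: 89 × 35 = 3115 ≡ 1 mod 173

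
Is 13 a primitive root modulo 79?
13^{39} ≡ 1 (mod 79) and 39 < 78, so ord_79(13) = 39 ≠ 78 and 13 is not a primitive root.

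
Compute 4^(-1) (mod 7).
Since 7 is prime, by Fermat 4^(-1) ≡ 4^{5} ≡ 2 (mod 7). Verify: 4 × 2 = 8 ≡ 1 (mod 7)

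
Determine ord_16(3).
Powers of 3 mod 16: 3^1≡3, 3^2≡9, 3^3≡11, 3^4≡1. Order = 4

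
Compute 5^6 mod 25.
By repeated squaring (mod 25): 5^{1}≡5, 5^{2}≡0, 5^{4}≡0. Then 5^{6} = 5^{4+2} ≡ 0 × 0 ≡ 0 (mod 25)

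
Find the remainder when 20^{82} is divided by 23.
By Fermat: 20^{22} ≡ 1 (mod 23). 82 = 3×22 + 16. So 20^{82} ≡ 20^{16} ≡ 13 (mod 23)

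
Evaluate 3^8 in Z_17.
By repeated squaring (mod 17): 3^{1}≡3, 3^{2}≡9, 3^{4}≡13, 3^{8}≡16. So 3^{8} ≡ 16 (mod 17)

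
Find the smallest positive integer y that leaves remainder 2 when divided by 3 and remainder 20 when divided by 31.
M = 3 × 31 = 93. M₁ = 31, y₁ ≡ 1 (mod 3). M₂ = 3, y₂ ≡ 21 (mod 31). y = 2×31×1 + 20×3×21 ≡ 20 (mod 93)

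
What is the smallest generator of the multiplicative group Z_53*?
g = 2. Powers: [2, 4, 8, 16, 32, 11, 22, 44, ...] generates all 52 non-zero residues.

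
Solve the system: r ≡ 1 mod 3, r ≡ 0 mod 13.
M = 3 × 13 = 39. M₁ = 13, y₁ ≡ 1 mod 3. M₂ = 3, y₂ ≡ 9 mod 13. r = 1×13×1 + 0×3×9 ≡ 13 mod 39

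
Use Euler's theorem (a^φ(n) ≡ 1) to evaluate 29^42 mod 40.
By Euler: 29^{16} ≡ 1 (mod 40) since gcd(29, 40) = 1. 42 = 2×16 + 10. So 29^{42} ≡ 29^{10} ≡ 1 (mod 40)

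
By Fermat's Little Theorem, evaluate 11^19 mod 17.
By Fermat: 11^{16} ≡ 1 mod 17. So 11^{19} = 11^{16} · 11^{3} ≡ 11^{3} ≡ 5 mod 17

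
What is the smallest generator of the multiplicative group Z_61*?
g = 2. For each prime q|60: 2^{30}≡60, 2^{20}≡47, 2^{12}≡9, none ≡ 1, so ord_61(2) = 60 and 2 is a primitive root.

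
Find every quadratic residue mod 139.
QRs mod 139: {1, 4, 5, 6, 7, 9, 11, 13, 16, 20, 24, 25, 28, 29, 30, 31, 34, 35, 36, 37, 38, 41, 42, 44, 45, 46, 47, 49, 51, 52, 54, 55, 57, 63, 64, 65, 66, 67, 69, 71, 77, 78, 79, 80, 81, 83, 86, 89, 91, 96, 99, 100, 106, 107, 112, 113, 116, 117, 118, 120, 121, 122, 124, 125, 127, 129, 131, 136, 137}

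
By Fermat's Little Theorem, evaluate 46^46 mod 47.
By Fermat's Little Theorem, 46^{46} ≡ 1 (mod 47) since 47 is prime and gcd(46, 47) = 1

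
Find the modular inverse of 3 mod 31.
Since 31 is prime, by Fermat 3^(-1) ≡ 3^{29} ≡ 21 (mod 31). Verify: 3 × 21 = 63 ≡ 1 (mod 31)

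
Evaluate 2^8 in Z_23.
By repeated squaring (mod 23): 2^{1}≡2, 2^{2}≡4, 2^{4}≡16, 2^{8}≡3. So 2^{8} ≡ 3 (mod 23)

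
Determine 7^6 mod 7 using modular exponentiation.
By repeated squaring mod 7: 7^{1}≡0, 7^{2}≡0, 7^{4}≡0. Then 7^{6} = 7^{4+2} ≡ 0 × 0 ≡ 0 mod 7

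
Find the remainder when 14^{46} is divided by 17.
By Fermat: 14^{16} ≡ 1 (mod 17). 46 = 2×16 + 14. So 14^{46} ≡ 14^{14} ≡ 2 (mod 17)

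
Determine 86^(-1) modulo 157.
Since 157 is prime, by Fermat 86^(-1) ≡ 86^{155} ≡ 42 (mod 157). Verify: 86 × 42 = 3612 ≡ 1 (mod 157)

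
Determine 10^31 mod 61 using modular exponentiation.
By repeated squaring (mod 61): 10^{1}≡10, 10^{2}≡39, 10^{4}≡57, 10^{8}≡16, 10^{16}≡12. Then 10^{31} = 10^{16+8+4+2+1} ≡ 12 × 16 × 57 × 39 × 10 ≡ 51 (mod 61)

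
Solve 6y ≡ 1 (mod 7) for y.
Since 7 is prime, by Fermat 6^(-1) ≡ 6^{5} ≡ 6 (mod 7). Verify: 6 × 6 = 36 ≡ 1 (mod 7)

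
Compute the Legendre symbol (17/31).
(17/31) = 17^{15} mod 31 = -1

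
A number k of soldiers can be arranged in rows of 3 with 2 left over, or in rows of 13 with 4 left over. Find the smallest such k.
M = 3 × 13 = 39. M₁ = 13, y₁ ≡ 1 (mod 3). M₂ = 3, y₂ ≡ 9 (mod 13). k = 2×13×1 + 4×3×9 ≡ 17 (mod 39)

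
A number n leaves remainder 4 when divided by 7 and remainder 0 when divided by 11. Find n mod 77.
M = 7 × 11 = 77. M₁ = 11, y₁ ≡ 2 mod 7. M₂ = 7, y₂ ≡ 8 mod 11. n = 4×11×2 + 0×7×8 ≡ 11 mod 77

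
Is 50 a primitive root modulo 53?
ord_53(50) divides 52. For each prime q|52: 50^{26}≡52, 50^{4}≡28, none ≡ 1. So 50 has order 52 and is a primitive root mod 53.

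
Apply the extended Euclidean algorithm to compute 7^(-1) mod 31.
Extended GCD: 7(9) + 31(-2) = 1. So 7^(-1) ≡ 9 mod 31. Verify: 7 × 9 = 63 ≡ 1 mod 31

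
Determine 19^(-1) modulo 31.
Since 31 is prime, by Fermat 19^(-1) ≡ 19^{29} ≡ 18 (mod 31). Verify: 19 × 18 = 342 ≡ 1 (mod 31)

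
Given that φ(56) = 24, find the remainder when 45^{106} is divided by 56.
By Euler: 45^{24} ≡ 1 mod 56 since gcd(45, 56) = 1. 106 = 4×24 + 10. So 45^{106} ≡ 45^{10} ≡ 25 mod 56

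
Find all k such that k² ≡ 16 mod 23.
The square roots of 16 mod 23 are 4 and 19. Verify: 4² = 16 ≡ 16 mod 23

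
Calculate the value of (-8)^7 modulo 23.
By repeated squaring (mod 23): (-8)^{1}≡15, (-8)^{2}≡18, (-8)^{4}≡2. Then (-8)^{7} = (-8)^{4+2+1} ≡ 2 × 18 × 15 ≡ 11 (mod 23)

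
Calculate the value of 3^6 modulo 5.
Using Fermat: 3^{4} ≡ 1 (mod 5). 6 ≡ 2 (mod 4). So 3^{6} ≡ 3^{2} ≡ 4 (mod 5)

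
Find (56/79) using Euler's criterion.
(56/79) = 56^{39} mod 79 = -1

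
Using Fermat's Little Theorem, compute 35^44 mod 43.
By Fermat: 35^{42} ≡ 1 (mod 43). So 35^{44} = 35^{42} · 35^{2} ≡ 35^{2} ≡ 21 (mod 43)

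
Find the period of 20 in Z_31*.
Powers of 20 mod 31: 20^1≡20, 20^2≡28, 20^3≡2, 20^4≡9, 20^5≡25, 20^6≡4, 20^7≡18, 20^8≡19, 20^9≡8, 20^10≡5, 20^11≡7, 20^12≡16, 20^13≡10, 20^14≡14, 20^15≡1. ord_31(20) = 15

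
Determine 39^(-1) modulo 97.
Since 97 is prime, by Fermat 39^(-1) ≡ 39^{95} ≡ 5 mod 97. Verify: 39 × 5 = 195 ≡ 1 mod 97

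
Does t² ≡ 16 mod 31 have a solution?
By Euler's criterion: 16^{15} ≡ 1 mod 31. Since this equals 1, 16 is a QR.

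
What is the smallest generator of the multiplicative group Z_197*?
g = 2. Powers: [2, 4, 8, 16, 32, 64, 128, ...] generates all 196 non-zero residues.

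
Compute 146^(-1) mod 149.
Since 149 is prime, by Fermat 146^(-1) ≡ 146^{147} ≡ 99 mod 149. Verify: 146 × 99 = 14454 ≡ 1 mod 149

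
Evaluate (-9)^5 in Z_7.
By repeated squaring (mod 7): (-9)^{1}≡5, (-9)^{2}≡4, (-9)^{4}≡2. Then (-9)^{5} = (-9)^{4+1} ≡ 2 × 5 ≡ 3 (mod 7)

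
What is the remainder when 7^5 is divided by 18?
By repeated squaring mod 18: 7^{1}≡7, 7^{2}≡13, 7^{4}≡7. Then 7^{5} = 7^{4+1} ≡ 7 × 7 ≡ 13 mod 18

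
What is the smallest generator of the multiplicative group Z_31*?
g = 3. Powers: [3, 9, 27, 19, 26, 16, 17, 20, 29, ...] generates all 30 non-zero residues.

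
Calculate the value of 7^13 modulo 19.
By repeated squaring mod 19: 7^{1}≡7, 7^{2}≡11, 7^{4}≡7, 7^{8}≡11. Then 7^{13} = 7^{8+4+1} ≡ 11 × 7 × 7 ≡ 7 mod 19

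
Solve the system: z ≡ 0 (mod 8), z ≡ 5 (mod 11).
M = 8 × 11 = 88. M₁ = 11, y₁ ≡ 3 (mod 8). M₂ = 8, y₂ ≡ 7 (mod 11). z = 0×11×3 + 5×8×7 ≡ 16 (mod 88)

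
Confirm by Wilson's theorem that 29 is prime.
(28)! mod 29 = 28. Since this equals -1 mod 29, Wilson confirms 29 is prime.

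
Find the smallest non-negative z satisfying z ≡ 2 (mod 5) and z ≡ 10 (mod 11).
M = 5 × 11 = 55. M₁ = 11, y₁ ≡ 1 (mod 5). M₂ = 5, y₂ ≡ 9 (mod 11). z = 2×11×1 + 10×5×9 ≡ 32 (mod 55)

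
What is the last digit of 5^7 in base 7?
Using Fermat: 5^{6} ≡ 1 (mod 7). 7 ≡ 1 (mod 6). So 5^{7} ≡ 5^{1} ≡ 5 (mod 7)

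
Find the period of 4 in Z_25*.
Powers of 4 mod 25: 4^1≡4, 4^2≡16, 4^3≡14, 4^4≡6, 4^5≡24, 4^6≡21, 4^7≡9, 4^8≡11, 4^9≡19, 4^10≡1. ord_25(4) = 10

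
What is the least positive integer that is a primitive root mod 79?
g = 3. For each prime q|78: 3^{39}≡78, 3^{26}≡23, 3^{6}≡18, none ≡ 1, so ord_79(3) = 78 and 3 is a primitive root.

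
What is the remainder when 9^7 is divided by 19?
By repeated squaring (mod 19): 9^{1}≡9, 9^{2}≡5, 9^{4}≡6. Then 9^{7} = 9^{4+2+1} ≡ 6 × 5 × 9 ≡ 4 (mod 19)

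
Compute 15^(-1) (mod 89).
Since 89 is prime, by Fermat 15^(-1) ≡ 15^{87} ≡ 6 (mod 89). Verify: 15 × 6 = 90 ≡ 1 (mod 89)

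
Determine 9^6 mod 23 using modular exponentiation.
By repeated squaring (mod 23): 9^{1}≡9, 9^{2}≡12, 9^{4}≡6. Then 9^{6} = 9^{4+2} ≡ 6 × 12 ≡ 3 (mod 23)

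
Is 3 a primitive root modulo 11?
3^{5} ≡ 1 mod 11 and 5 < 10, so ord_11(3) = 5 ≠ 10 and 3 is not a primitive root.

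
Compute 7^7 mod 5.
Using Fermat: 7^{4} ≡ 1 mod 5. 7 ≡ 3 mod 4. So 7^{7} ≡ 7^{3} ≡ 3 mod 5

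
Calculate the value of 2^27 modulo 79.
By repeated squaring (mod 79): 2^{1}≡2, 2^{2}≡4, 2^{4}≡16, 2^{8}≡19, 2^{16}≡45. Then 2^{27} = 2^{16+8+2+1} ≡ 45 × 19 × 4 × 2 ≡ 46 (mod 79)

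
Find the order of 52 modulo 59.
Powers of 52 mod 59: 52^1≡52, 52^2≡49, 52^3≡11, 52^4≡41, 52^5≡8, 52^6≡3, 52^7≡38, 52^8≡29, 52^9≡33, 52^10≡5, 52^11≡24, 52^12≡9, 52^13≡55, 52^14≡28, 52^15≡40, 52^16≡15, 52^17≡13, 52^18≡27, 52^19≡47, 52^20≡25, 52^21≡2, 52^22≡45, 52^23≡39, 52^24≡22, 52^25≡23, 52^26≡16, 52^27≡6, 52^28≡17, 52^29≡58, 52^30≡7, 52^31≡10, 52^32≡48, 52^33≡18, 52^34≡51, 52^35≡56, 52^36≡21, 52^37≡30, 52^38≡26, 52^39≡54, 52^40≡35, 52^41≡50, 52^42≡4, 52^43≡31, 52^44≡19, 52^45≡44, 52^46≡46, 52^47≡32, 52^48≡12, 52^49≡34, 52^50≡57, 52^51≡14, 52^52≡20, 52^53≡37, 52^54≡36, 52^55≡43, 52^56≡53, 52^57≡42, 52^58≡1. ord_59(52) = 58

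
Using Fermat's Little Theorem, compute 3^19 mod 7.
By Fermat: 3^{6} ≡ 1 (mod 7). 19 = 3×6 + 1. So 3^{19} ≡ 3^{1} ≡ 3 (mod 7)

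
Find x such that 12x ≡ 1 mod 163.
Since 163 is prime, by Fermat 12^(-1) ≡ 12^{161} ≡ 68 mod 163. Verify: 12 × 68 = 816 ≡ 1 mod 163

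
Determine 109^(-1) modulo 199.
Since 199 is prime, by Fermat 109^(-1) ≡ 109^{197} ≡ 42 (mod 199). Verify: 109 × 42 = 4578 ≡ 1 (mod 199)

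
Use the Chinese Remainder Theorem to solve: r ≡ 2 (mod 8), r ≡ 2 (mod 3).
M = 8 × 3 = 24. M₁ = 3, y₁ ≡ 3 (mod 8). M₂ = 8, y₂ ≡ 2 (mod 3). r = 2×3×3 + 2×8×2 ≡ 2 (mod 24)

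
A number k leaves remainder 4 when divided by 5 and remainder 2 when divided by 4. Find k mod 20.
M = 5 × 4 = 20. M₁ = 4, y₁ ≡ 4 mod 5. M₂ = 5, y₂ ≡ 1 mod 4. k = 4×4×4 + 2×5×1 ≡ 14 mod 20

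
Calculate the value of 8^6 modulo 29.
By repeated squaring (mod 29): 8^{1}≡8, 8^{2}≡6, 8^{4}≡7. Then 8^{6} = 8^{4+2} ≡ 7 × 6 ≡ 13 (mod 29)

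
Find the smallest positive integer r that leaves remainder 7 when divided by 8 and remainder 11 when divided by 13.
M = 8 × 13 = 104. M₁ = 13, y₁ ≡ 5 mod 8. M₂ = 8, y₂ ≡ 5 mod 13. r = 7×13×5 + 11×8×5 ≡ 63 mod 104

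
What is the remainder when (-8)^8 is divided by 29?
By repeated squaring (mod 29): (-8)^{1}≡21, (-8)^{2}≡6, (-8)^{4}≡7, (-8)^{8}≡20. So (-8)^{8} ≡ 20 (mod 29)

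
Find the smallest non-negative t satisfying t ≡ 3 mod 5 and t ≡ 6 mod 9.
M = 5 × 9 = 45. M₁ = 9, y₁ ≡ 4 mod 5. M₂ = 5, y₂ ≡ 2 mod 9. t = 3×9×4 + 6×5×2 ≡ 33 mod 45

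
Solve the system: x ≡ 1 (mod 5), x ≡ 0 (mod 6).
M = 5 × 6 = 30. M₁ = 6, y₁ ≡ 1 (mod 5). M₂ = 5, y₂ ≡ 5 (mod 6). x = 1×6×1 + 0×5×5 ≡ 6 (mod 30)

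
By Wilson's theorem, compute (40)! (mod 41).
By Wilson's theorem, (40)! ≡ -1 ≡ 40 (mod 41)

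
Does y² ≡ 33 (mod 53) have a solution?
By Euler's criterion: 33^{26} ≡ 52 (mod 53). Since this equals -1 (≡ 52), 33 is not a QR.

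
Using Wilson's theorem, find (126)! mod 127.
By Wilson's theorem, (126)! ≡ -1 ≡ 126 mod 127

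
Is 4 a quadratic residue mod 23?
By Euler's criterion: 4^{11} ≡ 1 (mod 23). Since this equals 1, 4 is a QR.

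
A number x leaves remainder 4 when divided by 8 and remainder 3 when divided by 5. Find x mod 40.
M = 8 × 5 = 40. M₁ = 5, y₁ ≡ 5 mod 8. M₂ = 8, y₂ ≡ 2 mod 5. x = 4×5×5 + 3×8×2 ≡ 28 mod 40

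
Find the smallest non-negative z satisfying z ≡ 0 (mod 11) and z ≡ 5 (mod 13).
M = 11 × 13 = 143. M₁ = 13, y₁ ≡ 6 (mod 11). M₂ = 11, y₂ ≡ 6 (mod 13). z = 0×13×6 + 5×11×6 ≡ 44 (mod 143)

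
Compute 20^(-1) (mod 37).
Since 37 is prime, by Fermat 20^(-1) ≡ 20^{35} ≡ 13 (mod 37). Verify: 20 × 13 = 260 ≡ 1 (mod 37)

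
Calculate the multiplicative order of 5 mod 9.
Powers of 5 mod 9: 5^1≡5, 5^2≡7, 5^3≡8, 5^4≡4, 5^5≡2, 5^6≡1. So the order of 5 is 6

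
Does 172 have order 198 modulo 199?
172^{33} ≡ 1 mod 199 and 33 < 198, so ord_199(172) = 33 ≠ 198 and 172 is not a primitive root.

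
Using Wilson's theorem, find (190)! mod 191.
By Wilson's theorem, (190)! ≡ -1 ≡ 190 (mod 191)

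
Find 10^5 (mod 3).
Using Fermat: 10^{2} ≡ 1 (mod 3). 5 ≡ 1 (mod 2). So 10^{5} ≡ 10^{1} ≡ 1 (mod 3)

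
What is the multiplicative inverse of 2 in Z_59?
Since 59 is prime, by Fermat 2^(-1) ≡ 2^{57} ≡ 30 (mod 59). Verify: 2 × 30 = 60 ≡ 1 (mod 59)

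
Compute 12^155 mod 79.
Using Fermat: 12^{78} ≡ 1 mod 79. 155 ≡ 77 mod 78. So 12^{155} ≡ 12^{77} ≡ 33 mod 79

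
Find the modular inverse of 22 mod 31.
Since 31 is prime, by Fermat 22^(-1) ≡ 22^{29} ≡ 24 (mod 31). Verify: 22 × 24 = 528 ≡ 1 (mod 31)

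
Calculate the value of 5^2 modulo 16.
5^{2} = 25 ≡ 9 (mod 16)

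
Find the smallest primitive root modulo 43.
g = 3. Powers: [3, 9, 27, 38, 28, 41, 37, ...] generates all 42 non-zero residues.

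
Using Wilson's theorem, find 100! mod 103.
(102)! = (100)! × (101) × (102) ≡ -1 mod 103. So (100)! ≡ -1 × [(102)(101)]^(-1) ≡ 51 mod 103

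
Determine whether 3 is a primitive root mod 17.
ord_17(3) divides 16. For each prime q|16: 3^{8}≡16, none ≡ 1. So 3 has order 16 and is a primitive root mod 17.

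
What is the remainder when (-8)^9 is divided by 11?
By repeated squaring mod 11: (-8)^{1}≡3, (-8)^{2}≡9, (-8)^{4}≡4, (-8)^{8}≡5. Then (-8)^{9} = (-8)^{8+1} ≡ 5 × 3 ≡ 4 mod 11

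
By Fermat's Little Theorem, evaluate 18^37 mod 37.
By Fermat: 18^{36} ≡ 1 (mod 37). So 18^{37} = 18^{36} · 18^{1} ≡ 18^{1} ≡ 18 (mod 37)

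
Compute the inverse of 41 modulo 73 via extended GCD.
Extended GCD: 41(-16) + 73(9) = 1. So 41^(-1) ≡ -16 ≡ 57 mod 73. Verify: 41 × 57 = 2337 ≡ 1 mod 73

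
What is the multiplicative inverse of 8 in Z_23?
Since 23 is prime, by Fermat 8^(-1) ≡ 8^{21} ≡ 3 mod 23. Verify: 8 × 3 = 24 ≡ 1 mod 23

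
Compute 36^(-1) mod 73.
Since 73 is prime, by Fermat 36^(-1) ≡ 36^{71} ≡ 71 mod 73. Verify: 36 × 71 = 2556 ≡ 1 mod 73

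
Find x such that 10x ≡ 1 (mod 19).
Since 19 is prime, by Fermat 10^(-1) ≡ 10^{17} ≡ 2 (mod 19). Verify: 10 × 2 = 20 ≡ 1 (mod 19)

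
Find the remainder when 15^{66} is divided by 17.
By Fermat: 15^{16} ≡ 1 (mod 17). 66 = 4×16 + 2. So 15^{66} ≡ 15^{2} ≡ 4 (mod 17)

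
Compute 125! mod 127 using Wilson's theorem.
(126)! = (125)! × (126) ≡ -1 mod 127. So (125)! ≡ -1 × (126)^(-1) ≡ (-1)×(-1) = 1 mod 127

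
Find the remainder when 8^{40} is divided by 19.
By Fermat: 8^{18} ≡ 1 (mod 19). 40 = 2×18 + 4. So 8^{40} ≡ 8^{4} ≡ 11 (mod 19)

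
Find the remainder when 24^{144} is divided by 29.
By Fermat: 24^{28} ≡ 1 mod 29. 144 = 5×28 + 4. So 24^{144} ≡ 24^{4} ≡ 16 mod 29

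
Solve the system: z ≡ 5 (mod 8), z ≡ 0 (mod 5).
M = 8 × 5 = 40. M₁ = 5, y₁ ≡ 5 (mod 8). M₂ = 8, y₂ ≡ 2 (mod 5). z = 5×5×5 + 0×8×2 ≡ 5 (mod 40)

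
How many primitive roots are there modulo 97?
A prime p has φ(p-1) primitive roots; here φ(96) = 32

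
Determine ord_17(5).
Powers of 5 mod 17: 5^1≡5, 5^2≡8, 5^3≡6, 5^4≡13, 5^5≡14, 5^6≡2, 5^7≡10, 5^8≡16, 5^9≡12, 5^10≡9, 5^11≡11, 5^12≡4, 5^13≡3, 5^14≡15, 5^15≡7, 5^16≡1. So the order of 5 is 16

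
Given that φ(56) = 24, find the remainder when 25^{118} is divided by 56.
By Euler: 25^{24} ≡ 1 mod 56 since gcd(25, 56) = 1. 118 = 4×24 + 22. So 25^{118} ≡ 25^{22} ≡ 25 mod 56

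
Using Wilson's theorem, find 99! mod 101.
(100)! = (99)! × (100) ≡ -1 (mod 101). So (99)! ≡ -1 × (100)^(-1) ≡ (-1)×(-1) = 1 (mod 101)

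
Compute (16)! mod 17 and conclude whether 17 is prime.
(16)! mod 17 = 16. Since 16 ≡ -1 (mod 17), 17 is prime.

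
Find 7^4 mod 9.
7^{4} = 2401 ≡ 7 mod 9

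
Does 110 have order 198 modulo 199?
ord_199(110) divides 198. For each prime q|198: 110^{99}≡198, 110^{66}≡106, 110^{18}≡62, none ≡ 1. So 110 has order 198 and is a primitive root mod 199.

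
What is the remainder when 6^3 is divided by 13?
6^{3} = 216 ≡ 8 (mod 13)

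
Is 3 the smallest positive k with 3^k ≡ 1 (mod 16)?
Powers of 3 mod 16: 3^1≡3, 3^2≡9, 3^3≡11, 3^4≡1. 3^3≡11≢1, so ord ≠ 3. No, the actual order is 4.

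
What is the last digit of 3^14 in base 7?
Using Fermat: 3^{6} ≡ 1 mod 7. 14 ≡ 2 mod 6. So 3^{14} ≡ 3^{2} ≡ 2 mod 7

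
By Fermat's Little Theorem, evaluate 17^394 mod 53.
By Fermat: 17^{52} ≡ 1 mod 53. 394 ≡ 30 mod 52. So 17^{394} ≡ 17^{30} ≡ 46 mod 53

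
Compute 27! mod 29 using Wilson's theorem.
(28)! = (27)! × (28) ≡ -1 mod 29. So (27)! ≡ -1 × (28)^(-1) ≡ (-1)×(-1) = 1 mod 29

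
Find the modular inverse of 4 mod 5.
Since 5 is prime, by Fermat 4^(-1) ≡ 4^{3} ≡ 4 mod 5. Verify: 4 × 4 = 16 ≡ 1 mod 5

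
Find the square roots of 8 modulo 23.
The square roots of 8 mod 23 are 13 and 10. Verify: 13² = 169 ≡ 8 (mod 23)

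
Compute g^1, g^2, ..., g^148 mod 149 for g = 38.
38^1, 38^2, ..., 38^{148} mod 149: [38, 103, 40, 30, 97, 110, 8, 6, 79, 22, 91, 31, 135, 64, 48, 36, 27, 132, 99, 37, 65, 86, 139, 67, 13, 47, 147, 73, 92, 69, 89, 104, 78, 133, 137, 140, 105, 116, 87, 28, 21, 53, 77, 95, 34, 100, 75, 19, 126, 20, 15, 123, 55, 4, 3, 114, 11, 120, 90, 142, 32, 24, 18, 88, 66, 124, 93, 107, 43, 144, 108, 81, 98, 148, 111, 46, 109, 119, 52, 39, 141, 143, 70, 127, 58, 118, 14, 85, 101, 113, 122, 17, 50, 112, 84, 63, 10, 82, 136, 102, 2, 76, 57, 80, 60, 45, 71, 16, 12, 9, 44, 33, 62, 121, 128, 96, 72, 54, 115, 49, 74, 130, 23, 129, 134, 26, 94, 145, 146, 35, 138, 29, 59, 7, 117, 125, 131, 61, 83, 25, 56, 42, 106, 5, 41, 68, 51, 1]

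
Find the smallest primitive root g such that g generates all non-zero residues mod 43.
g = 3. For each prime q|42: 3^{21}≡42, 3^{14}≡36, 3^{6}≡41, none ≡ 1, so ord_43(3) = 42 and 3 is a primitive root.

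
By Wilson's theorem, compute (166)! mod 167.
By Wilson's theorem, (166)! ≡ -1 ≡ 166 mod 167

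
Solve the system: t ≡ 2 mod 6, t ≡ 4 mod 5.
M = 6 × 5 = 30. M₁ = 5, y₁ ≡ 5 mod 6. M₂ = 6, y₂ ≡ 1 mod 5. t = 2×5×5 + 4×6×1 ≡ 14 mod 30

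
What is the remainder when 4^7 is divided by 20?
By repeated squaring mod 20: 4^{1}≡4, 4^{2}≡16, 4^{4}≡16. Then 4^{7} = 4^{4+2+1} ≡ 16 × 16 × 4 ≡ 4 mod 20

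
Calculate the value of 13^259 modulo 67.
Using Fermat: 13^{66} ≡ 1 (mod 67). 259 ≡ 61 (mod 66). So 13^{259} ≡ 13^{61} ≡ 51 (mod 67)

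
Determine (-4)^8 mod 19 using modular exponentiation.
By repeated squaring mod 19: (-4)^{1}≡15, (-4)^{2}≡16, (-4)^{4}≡9, (-4)^{8}≡5. So (-4)^{8} ≡ 5 mod 19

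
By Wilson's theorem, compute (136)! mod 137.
By Wilson's theorem, (136)! ≡ -1 ≡ 136 mod 137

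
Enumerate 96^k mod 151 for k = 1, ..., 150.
96^1, 96^2, ..., 96^{150} mod 151: [96, 5, 27, 25, 135, 125, 71, 21, 53, 105, 114, 72, 117, 58, 132, 139, 56, 91, 129, 2, 41, 10, 54, 50, 119, 99, 142, 42, 106, 59, 77, 144, 83, 116, 113, 127, 112, 31, 107, 4, 82, 20, 108, 100, 87, 47, 133, 84, 61, 118, 3, 137, 15, 81, 75, 103, 73, 62, 63, 8, 13, 40, 65, 49, 23, 94, 115, 17, 122, 85, 6, 123, 30, 11, 150, 55, 146, 124, 126, 16, 26, 80, 130, 98, 46, 37, 79, 34, 93, 19, 12, 95, 60, 22, 149, 110, 141, 97, 101, 32, 52, 9, 109, 45, 92, 74, 7, 68, 35, 38, 24, 39, 120, 44, 147, 69, 131, 43, 51, 64, 104, 18, 67, 90, 33, 148, 14, 136, 70, 76, 48, 78, 89, 88, 143, 138, 111, 86, 102, 128, 57, 36, 134, 29, 66, 145, 28, 121, 140, 1]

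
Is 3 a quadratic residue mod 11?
By Euler's criterion: 3^{5} ≡ 1 mod 11. Since this equals 1, 3 is a QR.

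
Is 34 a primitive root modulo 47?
34^{23} ≡ 1 mod 47 and 23 < 46, so ord_47(34) = 23 ≠ 46 and 34 is not a primitive root.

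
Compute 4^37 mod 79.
By repeated squaring mod 79: 4^{1}≡4, 4^{2}≡16, 4^{4}≡19, 4^{8}≡45, 4^{16}≡50, 4^{32}≡51. Then 4^{37} = 4^{32+4+1} ≡ 51 × 19 × 4 ≡ 5 mod 79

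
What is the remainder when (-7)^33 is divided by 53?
By repeated squaring mod 53: (-7)^{1}≡46, (-7)^{2}≡49, (-7)^{4}≡16, (-7)^{8}≡44, (-7)^{16}≡28, (-7)^{32}≡42. Then (-7)^{33} = (-7)^{32+1} ≡ 42 × 46 ≡ 24 mod 53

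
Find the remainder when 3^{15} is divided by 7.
By Fermat: 3^{6} ≡ 1 (mod 7). 15 = 2×6 + 3. So 3^{15} ≡ 3^{3} ≡ 6 (mod 7)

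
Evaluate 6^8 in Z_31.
By repeated squaring mod 31: 6^{1}≡6, 6^{2}≡5, 6^{4}≡25, 6^{8}≡5. So 6^{8} ≡ 5 mod 31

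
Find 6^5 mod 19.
By repeated squaring mod 19: 6^{1}≡6, 6^{2}≡17, 6^{4}≡4. Then 6^{5} = 6^{4+1} ≡ 4 × 6 ≡ 5 mod 19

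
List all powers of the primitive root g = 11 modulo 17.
11^1, 11^2, ..., 11^{16} mod 17: [11, 2, 5, 4, 10, 8, 3, 16, 6, 15, 12, 13, 7, 9, 14, 1]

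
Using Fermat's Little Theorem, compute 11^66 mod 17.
By Fermat: 11^{16} ≡ 1 mod 17. 66 = 4×16 + 2. So 11^{66} ≡ 11^{2} ≡ 2 mod 17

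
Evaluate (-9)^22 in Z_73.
By repeated squaring (mod 73): (-9)^{1}≡64, (-9)^{2}≡8, (-9)^{4}≡64, (-9)^{8}≡8, (-9)^{16}≡64. Then (-9)^{22} = (-9)^{16+4+2} ≡ 64 × 64 × 8 ≡ 64 (mod 73)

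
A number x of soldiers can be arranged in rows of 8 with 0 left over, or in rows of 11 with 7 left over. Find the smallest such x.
M = 8 × 11 = 88. M₁ = 11, y₁ ≡ 3 (mod 8). M₂ = 8, y₂ ≡ 7 (mod 11). x = 0×11×3 + 7×8×7 ≡ 40 (mod 88)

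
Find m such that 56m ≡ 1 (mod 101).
Since 101 is prime, by Fermat 56^(-1) ≡ 56^{99} ≡ 92 (mod 101). Verify: 56 × 92 = 5152 ≡ 1 (mod 101)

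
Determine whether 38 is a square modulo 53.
By Euler's criterion: 38^{26} ≡ 1 mod 53. Since this equals 1, 38 is a QR.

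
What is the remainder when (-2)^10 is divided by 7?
Using Fermat: (-2)^{6} ≡ 1 mod 7. 10 ≡ 4 mod 6. So (-2)^{10} ≡ (-2)^{4} ≡ 2 mod 7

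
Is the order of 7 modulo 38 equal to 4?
Powers of 7 mod 38: 7^1≡7, 7^2≡11, 7^3≡1. Already 7^3≡1, so the order is 3 < 4. No, the actual order is 3.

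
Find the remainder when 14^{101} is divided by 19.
By Fermat: 14^{18} ≡ 1 mod 19. 101 = 5×18 + 11. So 14^{101} ≡ 14^{11} ≡ 13 mod 19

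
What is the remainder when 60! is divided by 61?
By Wilson's theorem, (60)! ≡ -1 ≡ 60 (mod 61)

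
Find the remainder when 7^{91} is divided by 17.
By Fermat: 7^{16} ≡ 1 mod 17. 91 = 5×16 + 11. So 7^{91} ≡ 7^{11} ≡ 14 mod 17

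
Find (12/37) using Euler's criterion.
(12/37) = 12^{18} mod 37 = 1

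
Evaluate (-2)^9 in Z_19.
By repeated squaring (mod 19): (-2)^{1}≡17, (-2)^{2}≡4, (-2)^{4}≡16, (-2)^{8}≡9. Then (-2)^{9} = (-2)^{8+1} ≡ 9 × 17 ≡ 1 (mod 19)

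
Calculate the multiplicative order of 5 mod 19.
Powers of 5 mod 19: 5^1≡5, 5^2≡6, 5^3≡11, 5^4≡17, 5^5≡9, 5^6≡7, 5^7≡16, 5^8≡4, 5^9≡1. ord_19(5) = 9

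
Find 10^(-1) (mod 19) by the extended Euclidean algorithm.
Extended GCD: 10(2) + 19(-1) = 1. So 10^(-1) ≡ 2 (mod 19). Verify: 10 × 2 = 20 ≡ 1 (mod 19)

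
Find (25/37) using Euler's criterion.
(25/37) = 25^{18} mod 37 = 1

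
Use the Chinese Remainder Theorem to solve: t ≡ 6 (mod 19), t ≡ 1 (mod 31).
M = 19 × 31 = 589. M₁ = 31, y₁ ≡ 8 (mod 19). M₂ = 19, y₂ ≡ 18 (mod 31). t = 6×31×8 + 1×19×18 ≡ 63 (mod 589)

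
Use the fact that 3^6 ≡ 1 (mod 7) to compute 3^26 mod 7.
By Fermat: 3^{6} ≡ 1 (mod 7). 26 = 4×6 + 2. So 3^{26} ≡ 3^{2} ≡ 2 (mod 7)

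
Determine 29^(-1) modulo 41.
Since 41 is prime, by Fermat 29^(-1) ≡ 29^{39} ≡ 17 mod 41. Verify: 29 × 17 = 493 ≡ 1 mod 41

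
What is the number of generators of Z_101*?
There are φ(101-1) = φ(100) = 40 primitive roots modulo 101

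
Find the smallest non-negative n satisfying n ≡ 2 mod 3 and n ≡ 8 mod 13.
M = 3 × 13 = 39. M₁ = 13, y₁ ≡ 1 mod 3. M₂ = 3, y₂ ≡ 9 mod 13. n = 2×13×1 + 8×3×9 ≡ 8 mod 39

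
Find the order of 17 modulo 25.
Powers of 17 mod 25: 17^1≡17, 17^2≡14, 17^3≡13, 17^4≡21, 17^5≡7, 17^6≡19, 17^7≡23, 17^8≡16, 17^9≡22, 17^10≡24, 17^11≡8, 17^12≡11, 17^13≡12, 17^14≡4, 17^15≡18, 17^16≡6, 17^17≡2, 17^18≡9, 17^19≡3, 17^20≡1. ord_25(17) = 20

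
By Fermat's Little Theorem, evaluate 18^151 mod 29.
By Fermat: 18^{28} ≡ 1 mod 29. 151 = 5×28 + 11. So 18^{151} ≡ 18^{11} ≡ 19 mod 29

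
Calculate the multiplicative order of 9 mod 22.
Powers of 9 mod 22: 9^1≡9, 9^2≡15, 9^3≡3, 9^4≡5, 9^5≡1. Order = 5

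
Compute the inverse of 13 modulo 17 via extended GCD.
Extended GCD: 13(4) + 17(-3) = 1. So 13^(-1) ≡ 4 (mod 17). Verify: 13 × 4 = 52 ≡ 1 (mod 17)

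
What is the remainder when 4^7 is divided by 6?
By repeated squaring mod 6: 4^{1}≡4, 4^{2}≡4, 4^{4}≡4. Then 4^{7} = 4^{4+2+1} ≡ 4 × 4 × 4 ≡ 4 mod 6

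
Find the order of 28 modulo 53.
Powers of 28 mod 53: 28^1≡28, 28^2≡42, 28^3≡10, 28^4≡15, 28^5≡49, 28^6≡47, 28^7≡44, 28^8≡13, 28^9≡46, 28^10≡16, 28^11≡24, 28^12≡36, 28^13≡1. So the order of 28 is 13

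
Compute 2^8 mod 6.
By repeated squaring (mod 6): 2^{1}≡2, 2^{2}≡4, 2^{4}≡4, 2^{8}≡4. So 2^{8} ≡ 4 (mod 6)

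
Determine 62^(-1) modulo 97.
Since 97 is prime, by Fermat 62^(-1) ≡ 62^{95} ≡ 36 (mod 97). Verify: 62 × 36 = 2232 ≡ 1 (mod 97)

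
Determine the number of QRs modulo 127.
Exactly half the non-zero residues mod a prime are QRs: (127-1)/2 = 63.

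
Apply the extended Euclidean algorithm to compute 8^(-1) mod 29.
Extended GCD: 8(11) + 29(-3) = 1. So 8^(-1) ≡ 11 mod 29. Verify: 8 × 11 = 88 ≡ 1 mod 29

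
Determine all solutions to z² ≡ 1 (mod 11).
The square roots of 1 mod 11 are 1 and 10. Verify: 1² = 1 ≡ 1 (mod 11)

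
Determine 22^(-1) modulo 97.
Since 97 is prime, by Fermat 22^(-1) ≡ 22^{95} ≡ 75 mod 97. Verify: 22 × 75 = 1650 ≡ 1 mod 97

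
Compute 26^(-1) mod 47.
Since 47 is prime, by Fermat 26^(-1) ≡ 26^{45} ≡ 38 mod 47. Verify: 26 × 38 = 988 ≡ 1 mod 47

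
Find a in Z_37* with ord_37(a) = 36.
2 has order 36 mod 37 since 2^{36} ≡ 1 (mod 37) and no smaller power works.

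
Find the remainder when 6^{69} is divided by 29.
By Fermat: 6^{28} ≡ 1 (mod 29). 69 = 2×28 + 13. So 6^{69} ≡ 6^{13} ≡ 5 (mod 29)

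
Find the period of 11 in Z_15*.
Powers of 11 mod 15: 11^1≡11, 11^2≡1. ord_15(11) = 2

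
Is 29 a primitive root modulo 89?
ord_89(29) divides 88. For each prime q|88: 29^{44}≡88, 29^{8}≡4, none ≡ 1. So 29 has order 88 and is a primitive root mod 89.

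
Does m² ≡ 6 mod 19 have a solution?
By Euler's criterion: 6^{9} ≡ 1 mod 19. Since this equals 1, 6 is a QR.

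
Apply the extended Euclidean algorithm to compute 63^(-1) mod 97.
Extended GCD: 63(-20) + 97(13) = 1. So 63^(-1) ≡ -20 ≡ 77 (mod 97). Verify: 63 × 77 = 4851 ≡ 1 (mod 97)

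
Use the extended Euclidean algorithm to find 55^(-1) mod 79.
Extended GCD: 55(23) + 79(-16) = 1. So 55^(-1) ≡ 23 mod 79. Verify: 55 × 23 = 1265 ≡ 1 mod 79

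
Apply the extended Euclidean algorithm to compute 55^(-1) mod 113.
Extended GCD: 55(37) + 113(-18) = 1. So 55^(-1) ≡ 37 mod 113. Verify: 55 × 37 = 2035 ≡ 1 mod 113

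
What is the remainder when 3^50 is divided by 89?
By repeated squaring mod 89: 3^{1}≡3, 3^{2}≡9, 3^{4}≡81, 3^{8}≡64, 3^{16}≡2, 3^{32}≡4. Then 3^{50} = 3^{32+16+2} ≡ 4 × 2 × 9 ≡ 72 mod 89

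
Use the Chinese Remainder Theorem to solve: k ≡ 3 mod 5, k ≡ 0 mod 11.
M = 5 × 11 = 55. M₁ = 11, y₁ ≡ 1 mod 5. M₂ = 5, y₂ ≡ 9 mod 11. k = 3×11×1 + 0×5×9 ≡ 33 mod 55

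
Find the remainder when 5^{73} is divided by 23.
By Fermat: 5^{22} ≡ 1 (mod 23). 73 = 3×22 + 7. So 5^{73} ≡ 5^{7} ≡ 17 (mod 23)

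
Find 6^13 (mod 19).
By repeated squaring (mod 19): 6^{1}≡6, 6^{2}≡17, 6^{4}≡4, 6^{8}≡16. Then 6^{13} = 6^{8+4+1} ≡ 16 × 4 × 6 ≡ 4 (mod 19)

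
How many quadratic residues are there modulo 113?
For prime 113, there are (p-1)/2 = (113-1)/2 = 56 quadratic residues (excluding 0).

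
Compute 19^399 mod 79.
Using Fermat: 19^{78} ≡ 1 mod 79. 399 ≡ 9 mod 78. So 19^{399} ≡ 19^{9} ≡ 21 mod 79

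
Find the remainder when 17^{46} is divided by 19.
By Fermat: 17^{18} ≡ 1 mod 19. 46 = 2×18 + 10. So 17^{46} ≡ 17^{10} ≡ 17 mod 19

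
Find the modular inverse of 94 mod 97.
Since 97 is prime, by Fermat 94^(-1) ≡ 94^{95} ≡ 32 mod 97. Verify: 94 × 32 = 3008 ≡ 1 mod 97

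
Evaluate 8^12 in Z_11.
Using Fermat: 8^{10} ≡ 1 mod 11. 12 ≡ 2 mod 10. So 8^{12} ≡ 8^{2} ≡ 9 mod 11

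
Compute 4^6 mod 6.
By repeated squaring mod 6: 4^{1}≡4, 4^{2}≡4, 4^{4}≡4. Then 4^{6} = 4^{4+2} ≡ 4 × 4 ≡ 4 mod 6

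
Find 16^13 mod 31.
By repeated squaring mod 31: 16^{1}≡16, 16^{2}≡8, 16^{4}≡2, 16^{8}≡4. Then 16^{13} = 16^{8+4+1} ≡ 4 × 2 × 16 ≡ 4 mod 31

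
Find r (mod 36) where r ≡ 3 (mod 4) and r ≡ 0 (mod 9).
M = 4 × 9 = 36. M₁ = 9, y₁ ≡ 1 (mod 4). M₂ = 4, y₂ ≡ 7 (mod 9). r = 3×9×1 + 0×4×7 ≡ 27 (mod 36)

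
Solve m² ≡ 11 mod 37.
The square roots of 11 mod 37 are 23 and 14. Verify: 23² = 529 ≡ 11 mod 37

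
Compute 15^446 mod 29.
Using Fermat: 15^{28} ≡ 1 mod 29. 446 ≡ 26 mod 28. So 15^{446} ≡ 15^{26} ≡ 4 mod 29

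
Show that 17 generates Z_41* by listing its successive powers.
17^1, 17^2, ..., 17^{40} mod 41: [17, 2, 34, 4, 27, 8, 13, 16, 26, 32, 11, 23, 22, 5, 3, 10, 6, 20, 12, 40, 24, 39, 7, 37, 14, 33, 28, 25, 15, 9, 30, 18, 19, 36, 38, 31, 35, 21, 29, 1]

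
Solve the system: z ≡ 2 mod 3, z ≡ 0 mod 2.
M = 3 × 2 = 6. M₁ = 2, y₁ ≡ 2 mod 3. M₂ = 3, y₂ ≡ 1 mod 2. z = 2×2×2 + 0×3×1 ≡ 2 mod 6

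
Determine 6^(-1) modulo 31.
Since 31 is prime, by Fermat 6^(-1) ≡ 6^{29} ≡ 26 mod 31. Verify: 6 × 26 = 156 ≡ 1 mod 31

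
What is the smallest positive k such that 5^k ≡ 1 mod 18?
Powers of 5 mod 18: 5^1≡5, 5^2≡7, 5^3≡17, 5^4≡13, 5^5≡11, 5^6≡1. Order = 6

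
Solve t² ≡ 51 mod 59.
The square roots of 51 mod 59 are 46 and 13. Verify: 46² = 2116 ≡ 51 mod 59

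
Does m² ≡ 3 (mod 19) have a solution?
By Euler's criterion: 3^{9} ≡ 18 (mod 19). Since this equals -1 (≡ 18), 3 is not a QR.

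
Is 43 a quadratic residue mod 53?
By Euler's criterion: 43^{26} ≡ 1 (mod 53). Since this equals 1, 43 is a QR.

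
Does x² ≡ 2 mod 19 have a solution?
By Euler's criterion: 2^{9} ≡ 18 mod 19. Since this equals -1 (≡ 18), 2 is not a QR.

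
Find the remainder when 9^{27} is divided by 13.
By Fermat: 9^{12} ≡ 1 (mod 13). 27 = 2×12 + 3. So 9^{27} ≡ 9^{3} ≡ 1 (mod 13)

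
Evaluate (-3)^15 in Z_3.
By repeated squaring (mod 3): (-3)^{1}≡0, (-3)^{2}≡0, (-3)^{4}≡0, (-3)^{8}≡0. Then (-3)^{15} = (-3)^{8+4+2+1} ≡ 0 × 0 × 0 × 0 ≡ 0 (mod 3)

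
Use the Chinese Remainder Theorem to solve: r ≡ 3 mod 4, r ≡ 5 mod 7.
M = 4 × 7 = 28. M₁ = 7, y₁ ≡ 3 mod 4. M₂ = 4, y₂ ≡ 2 mod 7. r = 3×7×3 + 5×4×2 ≡ 19 mod 28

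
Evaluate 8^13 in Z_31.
By repeated squaring mod 31: 8^{1}≡8, 8^{2}≡2, 8^{4}≡4, 8^{8}≡16. Then 8^{13} = 8^{8+4+1} ≡ 16 × 4 × 8 ≡ 16 mod 31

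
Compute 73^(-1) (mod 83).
Since 83 is prime, by Fermat 73^(-1) ≡ 73^{81} ≡ 58 (mod 83). Verify: 73 × 58 = 4234 ≡ 1 (mod 83)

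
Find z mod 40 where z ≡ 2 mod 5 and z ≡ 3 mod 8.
M = 5 × 8 = 40. M₁ = 8, y₁ ≡ 2 mod 5. M₂ = 5, y₂ ≡ 5 mod 8. z = 2×8×2 + 3×5×5 ≡ 27 mod 40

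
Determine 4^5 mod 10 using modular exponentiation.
By repeated squaring (mod 10): 4^{1}≡4, 4^{2}≡6, 4^{4}≡6. Then 4^{5} = 4^{4+1} ≡ 6 × 4 ≡ 4 (mod 10)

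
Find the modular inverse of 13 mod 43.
Since 43 is prime, by Fermat 13^(-1) ≡ 13^{41} ≡ 10 mod 43. Verify: 13 × 10 = 130 ≡ 1 mod 43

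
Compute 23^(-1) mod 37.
Since 37 is prime, by Fermat 23^(-1) ≡ 23^{35} ≡ 29 mod 37. Verify: 23 × 29 = 667 ≡ 1 mod 37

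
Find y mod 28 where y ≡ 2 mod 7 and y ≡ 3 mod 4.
M = 7 × 4 = 28. M₁ = 4, y₁ ≡ 2 mod 7. M₂ = 7, y₂ ≡ 3 mod 4. y = 2×4×2 + 3×7×3 ≡ 23 mod 28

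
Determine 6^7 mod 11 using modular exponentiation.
By repeated squaring mod 11: 6^{1}≡6, 6^{2}≡3, 6^{4}≡9. Then 6^{7} = 6^{4+2+1} ≡ 9 × 3 × 6 ≡ 8 mod 11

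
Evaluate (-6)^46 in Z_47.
Using Fermat: (-6)^{46} ≡ 1 mod 47. 46 ≡ 0 mod 46. So (-6)^{46} ≡ (-6)^{0} ≡ 1 mod 47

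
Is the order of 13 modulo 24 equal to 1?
Powers of 13 mod 24: 13^1≡13, 13^2≡1. 13^1≡13≢1, so ord ≠ 1. No, the actual order is 2.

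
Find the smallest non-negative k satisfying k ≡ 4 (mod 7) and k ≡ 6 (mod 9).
M = 7 × 9 = 63. M₁ = 9, y₁ ≡ 4 (mod 7). M₂ = 7, y₂ ≡ 4 (mod 9). k = 4×9×4 + 6×7×4 ≡ 60 (mod 63)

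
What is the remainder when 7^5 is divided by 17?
By repeated squaring mod 17: 7^{1}≡7, 7^{2}≡15, 7^{4}≡4. Then 7^{5} = 7^{4+1} ≡ 4 × 7 ≡ 11 mod 17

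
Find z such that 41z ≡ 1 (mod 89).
Since 89 is prime, by Fermat 41^(-1) ≡ 41^{87} ≡ 76 (mod 89). Verify: 41 × 76 = 3116 ≡ 1 (mod 89)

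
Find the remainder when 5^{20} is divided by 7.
By Fermat: 5^{6} ≡ 1 mod 7. 20 = 3×6 + 2. So 5^{20} ≡ 5^{2} ≡ 4 mod 7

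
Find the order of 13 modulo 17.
Powers of 13 mod 17: 13^1≡13, 13^2≡16, 13^3≡4, 13^4≡1. Order = 4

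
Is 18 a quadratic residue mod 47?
By Euler's criterion: 18^{23} ≡ 1 mod 47. Since this equals 1, 18 is a QR.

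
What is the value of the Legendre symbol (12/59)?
(12/59) = 12^{29} mod 59 = 1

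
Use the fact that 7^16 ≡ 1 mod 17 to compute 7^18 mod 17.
By Fermat: 7^{16} ≡ 1 mod 17. So 7^{18} = 7^{16} · 7^{2} ≡ 7^{2} ≡ 15 mod 17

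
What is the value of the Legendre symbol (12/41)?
(12/41) = 12^{20} mod 41 = -1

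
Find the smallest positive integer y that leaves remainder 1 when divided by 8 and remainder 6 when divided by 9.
M = 8 × 9 = 72. M₁ = 9, y₁ ≡ 1 (mod 8). M₂ = 8, y₂ ≡ 8 (mod 9). y = 1×9×1 + 6×8×8 ≡ 33 (mod 72)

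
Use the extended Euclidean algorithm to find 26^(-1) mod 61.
Extended GCD: 26(-7) + 61(3) = 1. So 26^(-1) ≡ -7 ≡ 54 mod 61. Verify: 26 × 54 = 1404 ≡ 1 mod 61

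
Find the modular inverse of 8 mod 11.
Since 11 is prime, by Fermat 8^(-1) ≡ 8^{9} ≡ 7 mod 11. Verify: 8 × 7 = 56 ≡ 1 mod 11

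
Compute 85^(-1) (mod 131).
Since 131 is prime, by Fermat 85^(-1) ≡ 85^{129} ≡ 37 (mod 131). Verify: 85 × 37 = 3145 ≡ 1 (mod 131)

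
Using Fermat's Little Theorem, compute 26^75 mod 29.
By Fermat: 26^{28} ≡ 1 mod 29. 75 = 2×28 + 19. So 26^{75} ≡ 26^{19} ≡ 11 mod 29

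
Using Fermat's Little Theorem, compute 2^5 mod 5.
By Fermat: 2^{4} ≡ 1 (mod 5). So 2^{5} = 2^{4} · 2^{1} ≡ 2^{1} ≡ 2 (mod 5)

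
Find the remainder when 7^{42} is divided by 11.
By Fermat: 7^{10} ≡ 1 (mod 11). 42 = 4×10 + 2. So 7^{42} ≡ 7^{2} ≡ 5 (mod 11)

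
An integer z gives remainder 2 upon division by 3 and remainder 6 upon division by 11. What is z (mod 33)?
M = 3 × 11 = 33. M₁ = 11, y₁ ≡ 2 (mod 3). M₂ = 3, y₂ ≡ 4 (mod 11). z = 2×11×2 + 6×3×4 ≡ 17 (mod 33)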